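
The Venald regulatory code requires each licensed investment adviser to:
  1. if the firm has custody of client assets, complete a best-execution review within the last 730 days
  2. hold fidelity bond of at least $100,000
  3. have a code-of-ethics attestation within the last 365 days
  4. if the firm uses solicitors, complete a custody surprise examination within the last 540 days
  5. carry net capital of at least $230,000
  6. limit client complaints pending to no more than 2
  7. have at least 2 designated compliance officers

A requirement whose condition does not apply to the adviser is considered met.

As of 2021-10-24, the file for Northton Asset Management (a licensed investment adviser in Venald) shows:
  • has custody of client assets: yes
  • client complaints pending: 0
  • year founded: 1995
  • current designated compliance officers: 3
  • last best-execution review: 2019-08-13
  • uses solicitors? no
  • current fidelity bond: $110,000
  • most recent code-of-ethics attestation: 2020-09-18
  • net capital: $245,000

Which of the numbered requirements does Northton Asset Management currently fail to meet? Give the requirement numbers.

1. condition 'has custody of client assets' holds; best-execution review 803 days ago vs limit 730 → not met
2. fidelity bond $110,000 ≥ $100,000 → met
3. code-of-ethics attestation 401 days ago vs limit 365 → not met
4. condition 'uses solicitors' does not hold → requirement n/a → met
5. net capital $245,000 ≥ $230,000 → met
6. client complaints pending 0 ≤ 2 → met
7. designated compliance officers 3 ≥ 2 → met
Not met: 1, 3

1, 3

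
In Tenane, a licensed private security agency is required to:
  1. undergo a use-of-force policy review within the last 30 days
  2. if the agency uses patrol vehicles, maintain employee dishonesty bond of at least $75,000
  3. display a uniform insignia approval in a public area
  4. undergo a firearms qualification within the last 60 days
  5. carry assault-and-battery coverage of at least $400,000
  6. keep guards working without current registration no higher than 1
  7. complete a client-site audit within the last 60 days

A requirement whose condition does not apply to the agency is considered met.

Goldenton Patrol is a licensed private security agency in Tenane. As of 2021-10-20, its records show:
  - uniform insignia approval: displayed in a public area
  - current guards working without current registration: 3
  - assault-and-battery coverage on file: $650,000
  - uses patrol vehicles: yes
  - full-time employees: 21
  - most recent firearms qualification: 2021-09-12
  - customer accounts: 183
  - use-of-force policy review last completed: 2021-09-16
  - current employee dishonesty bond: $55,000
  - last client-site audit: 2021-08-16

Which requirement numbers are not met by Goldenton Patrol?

1, 2, 6, 7

1. use-of-force policy review 34 days ago vs limit 30 → not met
2. condition 'uses patrol vehicles' holds; employee dishonesty bond $55,000 < $75,000 → not met
3. uniform insignia approval present → met
4. firearms qualification 38 days ago vs limit 60 → met
5. assault-and-battery coverage $650,000 ≥ $400,000 → met
6. guards working without current registration 3 > 1 → not met
7. client-site audit 65 days ago vs limit 60 → not met
Not met: 1, 2, 6, 7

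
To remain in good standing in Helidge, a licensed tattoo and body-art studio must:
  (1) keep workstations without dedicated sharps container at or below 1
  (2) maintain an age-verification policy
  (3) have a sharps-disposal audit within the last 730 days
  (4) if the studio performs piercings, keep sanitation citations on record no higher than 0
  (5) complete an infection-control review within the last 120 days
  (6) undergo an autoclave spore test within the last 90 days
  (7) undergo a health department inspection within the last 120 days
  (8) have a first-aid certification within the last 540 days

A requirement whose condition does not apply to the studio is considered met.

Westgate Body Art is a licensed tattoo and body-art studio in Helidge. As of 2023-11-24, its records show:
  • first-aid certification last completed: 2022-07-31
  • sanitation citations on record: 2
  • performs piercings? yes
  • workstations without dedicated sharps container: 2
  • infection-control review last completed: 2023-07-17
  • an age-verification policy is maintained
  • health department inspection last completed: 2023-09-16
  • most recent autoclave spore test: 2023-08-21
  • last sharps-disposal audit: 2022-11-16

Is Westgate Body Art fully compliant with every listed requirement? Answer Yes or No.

1. workstations without dedicated sharps container 2 > 1 → not met
2. age-verification policy present → met
3. sharps-disposal audit 373 days ago vs limit 730 → met
4. condition 'performs piercings' holds; sanitation citations on record 2 > 0 → not met
5. infection-control review 130 days ago vs limit 120 → not met
6. autoclave spore test 95 days ago vs limit 90 → not met
7. health department inspection 69 days ago vs limit 120 → met
8. first-aid certification 481 days ago vs limit 540 → met
Not met: 1, 4, 5, 6

No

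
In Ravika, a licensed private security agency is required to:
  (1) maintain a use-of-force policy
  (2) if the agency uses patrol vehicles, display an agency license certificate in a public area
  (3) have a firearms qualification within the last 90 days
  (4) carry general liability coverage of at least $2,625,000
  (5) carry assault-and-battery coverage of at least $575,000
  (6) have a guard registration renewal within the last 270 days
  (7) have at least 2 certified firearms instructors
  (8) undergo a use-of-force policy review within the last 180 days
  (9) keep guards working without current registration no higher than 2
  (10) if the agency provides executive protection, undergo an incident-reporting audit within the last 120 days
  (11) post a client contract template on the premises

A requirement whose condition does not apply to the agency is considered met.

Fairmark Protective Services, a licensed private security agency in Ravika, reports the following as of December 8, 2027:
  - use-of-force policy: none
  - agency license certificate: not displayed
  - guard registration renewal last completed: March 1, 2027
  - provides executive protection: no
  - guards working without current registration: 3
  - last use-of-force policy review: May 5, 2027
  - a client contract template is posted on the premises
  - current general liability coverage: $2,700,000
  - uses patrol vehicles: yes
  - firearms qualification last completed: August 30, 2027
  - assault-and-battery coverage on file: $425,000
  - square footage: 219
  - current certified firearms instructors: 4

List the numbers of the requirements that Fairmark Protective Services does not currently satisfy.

1, 2, 3, 5, 6, 8, 9

1. use-of-force policy absent → not met
2. condition 'uses patrol vehicles' holds; agency license certificate absent → not met
3. firearms qualification 100 days ago vs limit 90 → not met
4. general liability coverage $2,700,000 ≥ $2,625,000 → met
5. assault-and-battery coverage $425,000 < $575,000 → not met
6. guard registration renewal 282 days ago vs limit 270 → not met
7. certified firearms instructors 4 ≥ 2 → met
8. use-of-force policy review 217 days ago vs limit 180 → not met
9. guards working without current registration 3 > 2 → not met
10. condition 'provides executive protection' does not hold → requirement n/a → met
11. client contract template present → met
Not met: 1, 2, 3, 5, 6, 8, 9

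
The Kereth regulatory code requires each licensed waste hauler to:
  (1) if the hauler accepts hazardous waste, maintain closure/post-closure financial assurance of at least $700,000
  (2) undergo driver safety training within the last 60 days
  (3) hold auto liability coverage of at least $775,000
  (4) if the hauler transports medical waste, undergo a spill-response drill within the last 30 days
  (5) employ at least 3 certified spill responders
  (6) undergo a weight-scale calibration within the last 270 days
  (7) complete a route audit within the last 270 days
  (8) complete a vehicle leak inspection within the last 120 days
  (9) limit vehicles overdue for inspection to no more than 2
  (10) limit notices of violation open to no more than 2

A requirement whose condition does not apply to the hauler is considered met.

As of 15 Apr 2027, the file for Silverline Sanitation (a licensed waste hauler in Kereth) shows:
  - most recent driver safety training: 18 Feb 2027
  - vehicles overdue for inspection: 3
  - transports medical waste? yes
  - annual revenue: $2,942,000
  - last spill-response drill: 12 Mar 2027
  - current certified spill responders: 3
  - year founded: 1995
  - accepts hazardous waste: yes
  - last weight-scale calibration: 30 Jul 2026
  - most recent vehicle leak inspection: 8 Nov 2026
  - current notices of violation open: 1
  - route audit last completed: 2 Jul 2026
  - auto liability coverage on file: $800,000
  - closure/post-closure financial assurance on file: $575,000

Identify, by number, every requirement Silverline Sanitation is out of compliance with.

1, 4, 7, 8, 9

1. condition 'accepts hazardous waste' holds; closure/post-closure financial assurance $575,000 < $700,000 → not met
2. driver safety training 56 days ago vs limit 60 → met
3. auto liability coverage $800,000 ≥ $775,000 → met
4. condition 'transports medical waste' holds; spill-response drill 34 days ago vs limit 30 → not met
5. certified spill responders 3 ≥ 3 → met
6. weight-scale calibration 259 days ago vs limit 270 → met
7. route audit 287 days ago vs limit 270 → not met
8. vehicle leak inspection 158 days ago vs limit 120 → not met
9. vehicles overdue for inspection 3 > 2 → not met
10. notices of violation open 1 ≤ 2 → met
Not met: 1, 4, 7, 8, 9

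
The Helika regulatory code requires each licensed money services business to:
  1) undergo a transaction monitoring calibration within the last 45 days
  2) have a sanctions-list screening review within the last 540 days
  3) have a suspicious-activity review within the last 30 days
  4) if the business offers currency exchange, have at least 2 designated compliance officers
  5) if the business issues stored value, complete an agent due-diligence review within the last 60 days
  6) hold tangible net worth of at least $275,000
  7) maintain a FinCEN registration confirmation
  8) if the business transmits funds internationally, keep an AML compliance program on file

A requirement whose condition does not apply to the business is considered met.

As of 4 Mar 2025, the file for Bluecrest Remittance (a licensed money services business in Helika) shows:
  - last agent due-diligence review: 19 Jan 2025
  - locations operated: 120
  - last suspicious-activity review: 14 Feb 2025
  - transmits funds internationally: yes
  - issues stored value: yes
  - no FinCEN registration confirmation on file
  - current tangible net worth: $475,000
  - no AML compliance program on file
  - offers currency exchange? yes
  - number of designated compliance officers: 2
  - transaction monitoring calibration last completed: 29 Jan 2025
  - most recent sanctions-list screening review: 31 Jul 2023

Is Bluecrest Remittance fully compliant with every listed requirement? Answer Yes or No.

1. transaction monitoring calibration 34 days ago vs limit 45 → met
2. sanctions-list screening review 582 days ago vs limit 540 → not met
3. suspicious-activity review 18 days ago vs limit 30 → met
4. condition 'offers currency exchange' holds; designated compliance officers 2 ≥ 2 → met
5. condition 'issues stored value' holds; agent due-diligence review 44 days ago vs limit 60 → met
6. tangible net worth $475,000 ≥ $275,000 → met
7. FinCEN registration confirmation absent → not met
8. condition 'transmits funds internationally' holds; AML compliance program absent → not met
Not met: 2, 7, 8

No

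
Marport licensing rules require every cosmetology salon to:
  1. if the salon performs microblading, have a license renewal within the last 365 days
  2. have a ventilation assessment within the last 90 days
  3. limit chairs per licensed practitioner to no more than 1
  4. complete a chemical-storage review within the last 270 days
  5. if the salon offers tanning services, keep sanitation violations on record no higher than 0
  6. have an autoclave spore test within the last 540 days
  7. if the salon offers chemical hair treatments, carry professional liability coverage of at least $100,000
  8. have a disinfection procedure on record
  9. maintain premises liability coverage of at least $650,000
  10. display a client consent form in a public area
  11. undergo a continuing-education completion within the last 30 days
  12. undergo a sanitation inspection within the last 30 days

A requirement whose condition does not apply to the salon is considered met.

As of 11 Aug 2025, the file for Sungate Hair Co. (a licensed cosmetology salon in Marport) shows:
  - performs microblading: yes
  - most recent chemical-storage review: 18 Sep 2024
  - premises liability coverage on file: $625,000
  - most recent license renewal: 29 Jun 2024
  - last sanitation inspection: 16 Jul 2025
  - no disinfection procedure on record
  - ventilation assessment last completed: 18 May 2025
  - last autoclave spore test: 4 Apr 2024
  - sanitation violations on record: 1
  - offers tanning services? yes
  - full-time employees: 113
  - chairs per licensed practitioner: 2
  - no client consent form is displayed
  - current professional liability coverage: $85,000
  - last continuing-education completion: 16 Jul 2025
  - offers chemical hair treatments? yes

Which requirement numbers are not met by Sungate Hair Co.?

1, 3, 4, 5, 7, 8, 9, 10

1. condition 'performs microblading' holds; license renewal 408 days ago vs limit 365 → not met
2. ventilation assessment 85 days ago vs limit 90 → met
3. chairs per licensed practitioner 2 > 1 → not met
4. chemical-storage review 327 days ago vs limit 270 → not met
5. condition 'offers tanning services' holds; sanitation violations on record 1 > 0 → not met
6. autoclave spore test 494 days ago vs limit 540 → met
7. condition 'offers chemical hair treatments' holds; professional liability coverage $85,000 < $100,000 → not met
8. disinfection procedure absent → not met
9. premises liability coverage $625,000 < $650,000 → not met
10. client consent form absent → not met
11. continuing-education completion 26 days ago vs limit 30 → met
12. sanitation inspection 26 days ago vs limit 30 → met
Not met: 1, 3, 4, 5, 7, 8, 9, 10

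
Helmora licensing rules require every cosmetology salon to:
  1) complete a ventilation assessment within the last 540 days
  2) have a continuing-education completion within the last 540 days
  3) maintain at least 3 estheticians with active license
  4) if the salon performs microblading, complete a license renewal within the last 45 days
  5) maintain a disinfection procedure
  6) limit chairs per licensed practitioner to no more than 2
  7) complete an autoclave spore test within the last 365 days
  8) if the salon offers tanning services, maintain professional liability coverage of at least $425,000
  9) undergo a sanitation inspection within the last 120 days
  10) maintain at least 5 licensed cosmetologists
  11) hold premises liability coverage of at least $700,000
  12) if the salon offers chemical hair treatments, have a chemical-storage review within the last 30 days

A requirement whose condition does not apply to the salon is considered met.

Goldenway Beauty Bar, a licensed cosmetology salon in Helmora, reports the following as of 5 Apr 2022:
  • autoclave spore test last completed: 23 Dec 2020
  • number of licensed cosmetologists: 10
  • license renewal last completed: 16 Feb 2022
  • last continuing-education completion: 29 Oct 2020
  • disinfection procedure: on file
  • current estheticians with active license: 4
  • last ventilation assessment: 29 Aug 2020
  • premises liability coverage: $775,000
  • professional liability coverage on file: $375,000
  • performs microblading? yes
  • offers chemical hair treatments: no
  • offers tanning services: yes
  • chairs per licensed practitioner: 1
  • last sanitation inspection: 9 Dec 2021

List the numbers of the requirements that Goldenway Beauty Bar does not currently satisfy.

1, 4, 7, 8

1. ventilation assessment 584 days ago vs limit 540 → not met
2. continuing-education completion 523 days ago vs limit 540 → met
3. estheticians with active license 4 ≥ 3 → met
4. condition 'performs microblading' holds; license renewal 48 days ago vs limit 45 → not met
5. disinfection procedure present → met
6. chairs per licensed practitioner 1 ≤ 2 → met
7. autoclave spore test 468 days ago vs limit 365 → not met
8. condition 'offers tanning services' holds; professional liability coverage $375,000 < $425,000 → not met
9. sanitation inspection 117 days ago vs limit 120 → met
10. licensed cosmetologists 10 ≥ 5 → met
11. premises liability coverage $775,000 ≥ $700,000 → met
12. condition 'offers chemical hair treatments' does not hold → requirement n/a → met
Not met: 1, 4, 7, 8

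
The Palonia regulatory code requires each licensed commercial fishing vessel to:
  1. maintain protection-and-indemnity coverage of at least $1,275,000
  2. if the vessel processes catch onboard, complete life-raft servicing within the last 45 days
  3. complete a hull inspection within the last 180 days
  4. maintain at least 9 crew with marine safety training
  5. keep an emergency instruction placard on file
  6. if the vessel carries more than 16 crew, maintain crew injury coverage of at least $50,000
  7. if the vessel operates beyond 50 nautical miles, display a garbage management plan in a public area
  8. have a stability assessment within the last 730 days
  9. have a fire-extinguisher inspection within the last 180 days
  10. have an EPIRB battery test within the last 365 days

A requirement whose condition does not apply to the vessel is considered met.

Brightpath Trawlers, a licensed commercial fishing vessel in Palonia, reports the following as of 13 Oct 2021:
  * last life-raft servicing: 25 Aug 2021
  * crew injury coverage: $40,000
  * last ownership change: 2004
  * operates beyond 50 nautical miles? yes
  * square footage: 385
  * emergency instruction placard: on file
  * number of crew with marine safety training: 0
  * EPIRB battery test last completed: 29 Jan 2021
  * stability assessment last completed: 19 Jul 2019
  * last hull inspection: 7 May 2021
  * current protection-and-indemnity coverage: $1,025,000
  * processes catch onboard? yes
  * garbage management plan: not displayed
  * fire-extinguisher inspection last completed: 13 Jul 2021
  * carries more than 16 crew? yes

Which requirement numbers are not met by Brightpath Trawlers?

1. protection-and-indemnity coverage $1,025,000 < $1,275,000 → not met
2. condition 'processes catch onboard' holds; life-raft servicing 49 days ago vs limit 45 → not met
3. hull inspection 159 days ago vs limit 180 → met
4. crew with marine safety training 0 < 9 → not met
5. emergency instruction placard present → met
6. condition 'carries more than 16 crew' holds; crew injury coverage $40,000 < $50,000 → not met
7. condition 'operates beyond 50 nautical miles' holds; garbage management plan absent → not met
8. stability assessment 817 days ago vs limit 730 → not met
9. fire-extinguisher inspection 92 days ago vs limit 180 → met
10. EPIRB battery test 257 days ago vs limit 365 → met
Not met: 1, 2, 4, 6, 7, 8

1, 2, 4, 6, 7, 8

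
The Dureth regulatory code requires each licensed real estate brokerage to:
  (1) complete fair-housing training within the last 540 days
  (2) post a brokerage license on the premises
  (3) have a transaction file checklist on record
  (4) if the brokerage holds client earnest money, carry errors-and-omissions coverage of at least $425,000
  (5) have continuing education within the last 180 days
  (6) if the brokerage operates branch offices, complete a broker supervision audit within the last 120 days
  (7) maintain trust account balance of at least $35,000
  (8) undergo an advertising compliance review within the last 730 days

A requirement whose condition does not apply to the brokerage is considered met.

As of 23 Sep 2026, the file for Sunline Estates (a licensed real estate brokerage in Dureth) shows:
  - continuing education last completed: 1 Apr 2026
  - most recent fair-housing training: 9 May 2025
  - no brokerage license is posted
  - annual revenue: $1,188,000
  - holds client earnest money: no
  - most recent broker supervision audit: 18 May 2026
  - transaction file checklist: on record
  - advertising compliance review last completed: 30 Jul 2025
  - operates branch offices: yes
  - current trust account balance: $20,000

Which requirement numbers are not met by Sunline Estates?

2, 6, 7

1. fair-housing training 502 days ago vs limit 540 → met
2. brokerage license absent → not met
3. transaction file checklist present → met
4. condition 'holds client earnest money' does not hold → requirement n/a → met
5. continuing education 175 days ago vs limit 180 → met
6. condition 'operates branch offices' holds; broker supervision audit 128 days ago vs limit 120 → not met
7. trust account balance $20,000 < $35,000 → not met
8. advertising compliance review 420 days ago vs limit 730 → met
Not met: 2, 6, 7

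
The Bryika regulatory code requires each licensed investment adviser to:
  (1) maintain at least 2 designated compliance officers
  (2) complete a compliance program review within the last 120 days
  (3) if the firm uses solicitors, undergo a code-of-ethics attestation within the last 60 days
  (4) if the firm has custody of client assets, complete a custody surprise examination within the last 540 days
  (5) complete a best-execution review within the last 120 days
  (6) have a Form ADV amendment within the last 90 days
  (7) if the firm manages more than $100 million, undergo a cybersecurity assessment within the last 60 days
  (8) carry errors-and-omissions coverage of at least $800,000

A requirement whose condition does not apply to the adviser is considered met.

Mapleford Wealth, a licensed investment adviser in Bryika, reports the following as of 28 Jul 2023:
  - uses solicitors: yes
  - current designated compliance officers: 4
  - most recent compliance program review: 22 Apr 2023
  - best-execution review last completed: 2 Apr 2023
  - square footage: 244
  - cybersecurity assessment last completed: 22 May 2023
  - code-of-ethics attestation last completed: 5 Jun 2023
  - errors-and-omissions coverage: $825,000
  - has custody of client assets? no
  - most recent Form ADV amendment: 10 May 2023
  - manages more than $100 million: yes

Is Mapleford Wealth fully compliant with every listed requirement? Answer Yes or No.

1. designated compliance officers 4 ≥ 2 → met
2. compliance program review 97 days ago vs limit 120 → met
3. condition 'uses solicitors' holds; code-of-ethics attestation 53 days ago vs limit 60 → met
4. condition 'has custody of client assets' does not hold → requirement n/a → met
5. best-execution review 117 days ago vs limit 120 → met
6. Form ADV amendment 79 days ago vs limit 90 → met
7. condition 'manages more than $100 million' holds; cybersecurity assessment 67 days ago vs limit 60 → not met
8. errors-and-omissions coverage $825,000 ≥ $800,000 → met
Not met: 7

No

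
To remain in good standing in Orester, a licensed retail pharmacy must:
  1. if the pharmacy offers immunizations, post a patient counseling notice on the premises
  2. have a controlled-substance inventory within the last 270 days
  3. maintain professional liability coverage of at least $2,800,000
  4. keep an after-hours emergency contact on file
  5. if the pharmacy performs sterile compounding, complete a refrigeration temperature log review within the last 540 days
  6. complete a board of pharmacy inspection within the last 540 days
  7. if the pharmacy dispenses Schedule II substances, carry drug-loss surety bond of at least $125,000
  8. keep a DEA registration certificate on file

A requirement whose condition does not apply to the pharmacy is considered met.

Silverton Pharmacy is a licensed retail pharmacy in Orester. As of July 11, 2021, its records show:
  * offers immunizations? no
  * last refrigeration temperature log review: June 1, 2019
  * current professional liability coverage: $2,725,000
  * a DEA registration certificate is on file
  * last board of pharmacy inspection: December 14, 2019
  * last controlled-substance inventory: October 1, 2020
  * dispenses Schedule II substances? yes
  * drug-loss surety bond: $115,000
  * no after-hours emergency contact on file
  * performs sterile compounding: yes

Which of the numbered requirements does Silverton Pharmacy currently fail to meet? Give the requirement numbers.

1. condition 'offers immunizations' does not hold → requirement n/a → met
2. controlled-substance inventory 283 days ago vs limit 270 → not met
3. professional liability coverage $2,725,000 < $2,800,000 → not met
4. after-hours emergency contact absent → not met
5. condition 'performs sterile compounding' holds; refrigeration temperature log review 771 days ago vs limit 540 → not met
6. board of pharmacy inspection 575 days ago vs limit 540 → not met
7. condition 'dispenses Schedule II substances' holds; drug-loss surety bond $115,000 < $125,000 → not met
8. DEA registration certificate present → met
Not met: 2, 3, 4, 5, 6, 7

2, 3, 4, 5, 6, 7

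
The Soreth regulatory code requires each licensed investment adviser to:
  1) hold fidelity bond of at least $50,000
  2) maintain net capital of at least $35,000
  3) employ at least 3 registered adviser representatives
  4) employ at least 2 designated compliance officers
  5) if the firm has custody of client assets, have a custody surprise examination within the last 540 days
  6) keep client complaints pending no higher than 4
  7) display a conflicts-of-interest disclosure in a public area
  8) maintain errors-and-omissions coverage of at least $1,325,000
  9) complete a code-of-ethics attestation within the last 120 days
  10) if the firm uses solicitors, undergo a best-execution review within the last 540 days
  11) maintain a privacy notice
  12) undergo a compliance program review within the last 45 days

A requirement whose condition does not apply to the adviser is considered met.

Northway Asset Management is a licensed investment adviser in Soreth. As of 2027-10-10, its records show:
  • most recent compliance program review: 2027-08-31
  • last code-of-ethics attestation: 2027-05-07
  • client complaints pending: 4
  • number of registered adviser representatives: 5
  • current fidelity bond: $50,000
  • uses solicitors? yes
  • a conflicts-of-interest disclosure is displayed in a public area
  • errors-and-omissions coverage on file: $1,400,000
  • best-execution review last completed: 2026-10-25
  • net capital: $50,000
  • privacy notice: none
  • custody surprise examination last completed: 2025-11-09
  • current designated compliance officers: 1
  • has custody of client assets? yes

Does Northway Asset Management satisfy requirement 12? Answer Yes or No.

12. compliance program review 40 days ago vs limit 45 → met

Yes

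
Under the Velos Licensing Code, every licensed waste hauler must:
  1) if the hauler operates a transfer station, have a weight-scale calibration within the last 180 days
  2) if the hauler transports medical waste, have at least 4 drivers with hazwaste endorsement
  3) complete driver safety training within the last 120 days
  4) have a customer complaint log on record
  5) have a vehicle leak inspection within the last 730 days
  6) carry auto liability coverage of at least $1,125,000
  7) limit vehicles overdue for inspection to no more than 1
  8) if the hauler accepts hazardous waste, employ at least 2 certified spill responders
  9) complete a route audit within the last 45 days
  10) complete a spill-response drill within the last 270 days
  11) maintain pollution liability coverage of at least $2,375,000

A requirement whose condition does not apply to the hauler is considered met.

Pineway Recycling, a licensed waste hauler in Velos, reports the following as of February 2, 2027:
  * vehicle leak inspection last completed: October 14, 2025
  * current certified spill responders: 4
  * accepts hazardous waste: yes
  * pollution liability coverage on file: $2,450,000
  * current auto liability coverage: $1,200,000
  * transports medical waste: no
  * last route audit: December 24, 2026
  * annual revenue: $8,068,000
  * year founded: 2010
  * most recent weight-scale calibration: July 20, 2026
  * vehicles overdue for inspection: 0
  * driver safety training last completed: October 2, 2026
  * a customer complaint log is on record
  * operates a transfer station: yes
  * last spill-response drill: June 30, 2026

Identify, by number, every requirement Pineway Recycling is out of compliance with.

1. condition 'operates a transfer station' holds; weight-scale calibration 197 days ago vs limit 180 → not met
2. condition 'transports medical waste' does not hold → requirement n/a → met
3. driver safety training 123 days ago vs limit 120 → not met
4. customer complaint log present → met
5. vehicle leak inspection 476 days ago vs limit 730 → met
6. auto liability coverage $1,200,000 ≥ $1,125,000 → met
7. vehicles overdue for inspection 0 ≤ 1 → met
8. condition 'accepts hazardous waste' holds; certified spill responders 4 ≥ 2 → met
9. route audit 40 days ago vs limit 45 → met
10. spill-response drill 217 days ago vs limit 270 → met
11. pollution liability coverage $2,450,000 ≥ $2,375,000 → met
Not met: 1, 3

1, 3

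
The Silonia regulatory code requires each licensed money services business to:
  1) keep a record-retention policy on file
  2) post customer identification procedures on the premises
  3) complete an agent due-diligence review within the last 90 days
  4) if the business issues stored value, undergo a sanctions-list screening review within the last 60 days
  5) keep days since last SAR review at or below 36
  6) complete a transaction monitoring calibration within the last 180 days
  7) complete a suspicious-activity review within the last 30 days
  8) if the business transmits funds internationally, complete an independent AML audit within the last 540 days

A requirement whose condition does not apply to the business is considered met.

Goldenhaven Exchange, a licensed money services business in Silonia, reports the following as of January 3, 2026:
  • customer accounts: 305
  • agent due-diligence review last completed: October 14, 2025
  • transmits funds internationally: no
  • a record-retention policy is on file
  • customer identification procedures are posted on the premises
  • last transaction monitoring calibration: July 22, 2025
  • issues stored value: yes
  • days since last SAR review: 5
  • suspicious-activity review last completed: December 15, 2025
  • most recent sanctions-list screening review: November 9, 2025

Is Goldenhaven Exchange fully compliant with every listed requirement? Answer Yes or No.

1. record-retention policy present → met
2. customer identification procedures present → met
3. agent due-diligence review 81 days ago vs limit 90 → met
4. condition 'issues stored value' holds; sanctions-list screening review 55 days ago vs limit 60 → met
5. days since last SAR review 5 ≤ 36 → met
6. transaction monitoring calibration 165 days ago vs limit 180 → met
7. suspicious-activity review 19 days ago vs limit 30 → met
8. condition 'transmits funds internationally' does not hold → requirement n/a → met
All met.

Yes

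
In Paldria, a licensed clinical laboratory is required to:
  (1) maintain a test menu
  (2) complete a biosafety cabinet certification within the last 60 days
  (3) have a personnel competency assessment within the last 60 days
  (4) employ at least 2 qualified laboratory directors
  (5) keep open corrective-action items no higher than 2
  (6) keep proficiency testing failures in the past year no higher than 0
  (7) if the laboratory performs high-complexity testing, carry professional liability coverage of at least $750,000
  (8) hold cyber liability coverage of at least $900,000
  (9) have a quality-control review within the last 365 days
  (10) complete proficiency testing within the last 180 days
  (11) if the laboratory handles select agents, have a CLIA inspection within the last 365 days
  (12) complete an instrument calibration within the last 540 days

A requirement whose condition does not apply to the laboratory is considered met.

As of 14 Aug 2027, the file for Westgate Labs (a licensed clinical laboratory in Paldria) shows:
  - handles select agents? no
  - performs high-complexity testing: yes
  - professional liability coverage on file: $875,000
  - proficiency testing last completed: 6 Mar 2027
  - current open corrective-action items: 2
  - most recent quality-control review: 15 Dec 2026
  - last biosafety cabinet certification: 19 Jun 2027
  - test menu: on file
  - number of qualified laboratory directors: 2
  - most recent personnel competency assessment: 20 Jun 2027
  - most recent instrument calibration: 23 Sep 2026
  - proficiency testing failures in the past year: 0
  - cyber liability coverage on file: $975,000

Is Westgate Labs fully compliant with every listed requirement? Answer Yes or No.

Yes

1. test menu present → met
2. biosafety cabinet certification 56 days ago vs limit 60 → met
3. personnel competency assessment 55 days ago vs limit 60 → met
4. qualified laboratory directors 2 ≥ 2 → met
5. open corrective-action items 2 ≤ 2 → met
6. proficiency testing failures in the past year 0 ≤ 0 → met
7. condition 'performs high-complexity testing' holds; professional liability coverage $875,000 ≥ $750,000 → met
8. cyber liability coverage $975,000 ≥ $900,000 → met
9. quality-control review 242 days ago vs limit 365 → met
10. proficiency testing 161 days ago vs limit 180 → met
11. condition 'handles select agents' does not hold → requirement n/a → met
12. instrument calibration 325 days ago vs limit 540 → met
All met.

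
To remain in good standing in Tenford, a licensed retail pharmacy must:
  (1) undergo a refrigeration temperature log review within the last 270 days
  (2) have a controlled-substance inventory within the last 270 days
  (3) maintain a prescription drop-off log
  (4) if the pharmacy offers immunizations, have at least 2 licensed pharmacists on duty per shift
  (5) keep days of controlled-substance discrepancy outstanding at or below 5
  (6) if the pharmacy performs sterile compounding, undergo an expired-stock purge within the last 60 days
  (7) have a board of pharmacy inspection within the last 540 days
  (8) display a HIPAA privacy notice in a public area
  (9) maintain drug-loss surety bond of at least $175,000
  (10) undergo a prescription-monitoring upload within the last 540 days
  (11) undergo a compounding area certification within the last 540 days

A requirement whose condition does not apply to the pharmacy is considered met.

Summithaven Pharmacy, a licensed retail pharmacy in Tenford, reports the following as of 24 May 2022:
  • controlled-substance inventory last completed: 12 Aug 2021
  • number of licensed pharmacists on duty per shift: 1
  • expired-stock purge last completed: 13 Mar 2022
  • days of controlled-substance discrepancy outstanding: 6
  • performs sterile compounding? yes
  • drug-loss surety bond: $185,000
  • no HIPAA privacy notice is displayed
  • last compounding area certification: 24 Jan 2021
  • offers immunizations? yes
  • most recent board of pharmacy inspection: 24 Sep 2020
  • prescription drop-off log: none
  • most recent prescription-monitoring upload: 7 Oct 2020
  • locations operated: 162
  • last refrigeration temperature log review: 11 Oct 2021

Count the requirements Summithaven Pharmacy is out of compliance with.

8

1. refrigeration temperature log review 225 days ago vs limit 270 → met
2. controlled-substance inventory 285 days ago vs limit 270 → not met
3. prescription drop-off log absent → not met
4. condition 'offers immunizations' holds; licensed pharmacists on duty per shift 1 < 2 → not met
5. days of controlled-substance discrepancy outstanding 6 > 5 → not met
6. condition 'performs sterile compounding' holds; expired-stock purge 72 days ago vs limit 60 → not met
7. board of pharmacy inspection 607 days ago vs limit 540 → not met
8. HIPAA privacy notice absent → not met
9. drug-loss surety bond $185,000 ≥ $175,000 → met
10. prescription-monitoring upload 594 days ago vs limit 540 → not met
11. compounding area certification 485 days ago vs limit 540 → met
Not met: 8 of 11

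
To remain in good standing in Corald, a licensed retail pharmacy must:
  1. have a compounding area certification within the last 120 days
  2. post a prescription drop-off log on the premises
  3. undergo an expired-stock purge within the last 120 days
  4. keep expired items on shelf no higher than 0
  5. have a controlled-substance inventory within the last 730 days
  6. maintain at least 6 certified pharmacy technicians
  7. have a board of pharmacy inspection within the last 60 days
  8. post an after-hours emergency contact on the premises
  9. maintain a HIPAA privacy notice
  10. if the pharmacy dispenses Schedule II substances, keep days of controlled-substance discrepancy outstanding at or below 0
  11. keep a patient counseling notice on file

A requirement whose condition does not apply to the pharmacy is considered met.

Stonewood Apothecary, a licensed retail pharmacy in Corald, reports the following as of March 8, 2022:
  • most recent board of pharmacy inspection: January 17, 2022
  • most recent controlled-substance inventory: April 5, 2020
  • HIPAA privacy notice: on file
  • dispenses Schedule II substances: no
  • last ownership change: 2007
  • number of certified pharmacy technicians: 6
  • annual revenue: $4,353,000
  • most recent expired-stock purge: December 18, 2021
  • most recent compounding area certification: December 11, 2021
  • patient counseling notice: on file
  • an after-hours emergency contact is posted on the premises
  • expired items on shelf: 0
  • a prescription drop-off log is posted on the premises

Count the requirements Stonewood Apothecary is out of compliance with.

0

1. compounding area certification 87 days ago vs limit 120 → met
2. prescription drop-off log present → met
3. expired-stock purge 80 days ago vs limit 120 → met
4. expired items on shelf 0 ≤ 0 → met
5. controlled-substance inventory 702 days ago vs limit 730 → met
6. certified pharmacy technicians 6 ≥ 6 → met
7. board of pharmacy inspection 50 days ago vs limit 60 → met
8. after-hours emergency contact present → met
9. HIPAA privacy notice present → met
10. condition 'dispenses Schedule II substances' does not hold → requirement n/a → met
11. patient counseling notice present → met
Not met: 0 of 11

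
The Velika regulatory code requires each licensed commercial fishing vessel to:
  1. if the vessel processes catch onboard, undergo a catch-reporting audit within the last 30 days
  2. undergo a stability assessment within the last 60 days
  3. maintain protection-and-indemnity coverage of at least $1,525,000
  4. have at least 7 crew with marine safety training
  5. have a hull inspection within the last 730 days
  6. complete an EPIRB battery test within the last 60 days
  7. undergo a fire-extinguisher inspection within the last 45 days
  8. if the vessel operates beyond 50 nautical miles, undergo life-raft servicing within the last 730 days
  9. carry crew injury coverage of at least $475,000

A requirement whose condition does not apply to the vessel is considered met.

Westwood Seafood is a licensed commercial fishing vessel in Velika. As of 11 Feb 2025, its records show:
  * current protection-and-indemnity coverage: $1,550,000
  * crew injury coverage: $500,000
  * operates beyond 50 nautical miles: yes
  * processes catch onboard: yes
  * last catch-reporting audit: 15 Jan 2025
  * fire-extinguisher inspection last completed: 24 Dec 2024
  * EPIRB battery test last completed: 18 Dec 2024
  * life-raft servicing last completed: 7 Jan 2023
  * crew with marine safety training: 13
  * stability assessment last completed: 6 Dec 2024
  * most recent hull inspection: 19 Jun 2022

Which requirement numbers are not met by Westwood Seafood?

2, 5, 7, 8

1. condition 'processes catch onboard' holds; catch-reporting audit 27 days ago vs limit 30 → met
2. stability assessment 67 days ago vs limit 60 → not met
3. protection-and-indemnity coverage $1,550,000 ≥ $1,525,000 → met
4. crew with marine safety training 13 ≥ 7 → met
5. hull inspection 968 days ago vs limit 730 → not met
6. EPIRB battery test 55 days ago vs limit 60 → met
7. fire-extinguisher inspection 49 days ago vs limit 45 → not met
8. condition 'operates beyond 50 nautical miles' holds; life-raft servicing 766 days ago vs limit 730 → not met
9. crew injury coverage $500,000 ≥ $475,000 → met
Not met: 2, 5, 7, 8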